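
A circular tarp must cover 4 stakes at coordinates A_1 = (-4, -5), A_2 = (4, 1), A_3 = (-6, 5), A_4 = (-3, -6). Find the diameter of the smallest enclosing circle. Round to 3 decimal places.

12.405

By Welzl's lemma the MEC is supported by two points (diametrically opposite) or three points (on a circumcircle).
The minimum enclosing circle is determined by three boundary points: A_2, A_3, A_4.
Their circumcentre is (-15/7, 1/7) with r² = 1885/49.
The farthest remaining point A_1 is at distance² 1465/49 ≤ 1885/49.
Diameter = 2r = 2√(1885/49) ≈ 12.405.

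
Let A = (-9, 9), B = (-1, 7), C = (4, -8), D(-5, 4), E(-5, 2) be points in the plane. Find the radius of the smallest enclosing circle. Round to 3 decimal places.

The minimum enclosing circle of a finite set is fixed by two of the points (as a diameter) or three (as a circumcircle).
The farthest pair is A–C with squared distance 458. The circle on this segment as diameter has centre (-2.5, 0.5) and r² = 458/4 = 114.5.
Check B: distance² to centre = 44.5 ≤ 114.5, so it lies inside.
All remaining points lie in this disk, and no smaller disk contains both endpoints, so this is the minimum enclosing circle.
r = √(114.5) ≈ 10.700.

10.700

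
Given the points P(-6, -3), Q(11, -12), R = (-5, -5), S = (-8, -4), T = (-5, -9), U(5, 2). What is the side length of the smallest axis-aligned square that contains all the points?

The bounding box has width 19 and height 14.
An axis-aligned square enclosing the set must have side ≥ max(width, height).
So the minimum side is max(19, 14) = 19.

19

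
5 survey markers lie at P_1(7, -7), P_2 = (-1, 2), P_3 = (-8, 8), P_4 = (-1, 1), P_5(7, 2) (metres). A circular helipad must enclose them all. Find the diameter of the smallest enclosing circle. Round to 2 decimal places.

21.21

The minimum enclosing circle of a finite set is fixed by two of the points (as a diameter) or three (as a circumcircle).
The farthest pair is P_1–P_3 with squared distance 450. The circle on this segment as diameter has centre (-0.5, 0.5) and r² = 450/4 = 112.5.
Check P_2: distance² to centre = 2.5 ≤ 112.5, so it lies inside.
All remaining points lie in this disk, and no smaller disk contains both endpoints, so this is the minimum enclosing circle.
Diameter = 2r = 2√(112.5) ≈ 21.21.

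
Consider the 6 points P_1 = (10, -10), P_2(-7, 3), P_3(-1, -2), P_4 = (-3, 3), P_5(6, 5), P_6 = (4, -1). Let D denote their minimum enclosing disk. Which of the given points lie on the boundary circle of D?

The minimum enclosing circle of a finite set is fixed by two of the points (as a diameter) or three (as a circumcircle).
The farthest pair is P_1–P_2 with squared distance 458. The circle on this segment as diameter has centre (1.5, -3.5) and r² = 458/4 = 114.5.
Check P_3: distance² to centre = 8.5 ≤ 114.5, so it lies inside.
All remaining points lie in this disk, and no smaller disk contains both endpoints, so this is the minimum enclosing circle.
The points at distance exactly r from the centre are P_1, P_2 — 2 points.

P_1, P_2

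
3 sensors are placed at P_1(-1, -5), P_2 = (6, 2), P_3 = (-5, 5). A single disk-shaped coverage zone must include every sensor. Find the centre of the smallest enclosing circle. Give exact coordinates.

(-1/7, 8/7)

Side lengths²: P_1P_2² = 98, P_1P_3² = 116, P_2P_3² = 130.
Since P_2P_3² = 130 < 116 + 98 = 214, the triangle is acute, so the smallest enclosing circle is the circumcircle.
Circumcentre = (-1/7, 8/7), r² = 1885/49.
Centre = (-1/7, 8/7).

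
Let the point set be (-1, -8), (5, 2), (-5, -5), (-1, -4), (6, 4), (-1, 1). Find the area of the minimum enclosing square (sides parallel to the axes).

144

The bounding box has width 11 and height 12.
An axis-aligned square enclosing the set must have side ≥ max(width, height).
So the minimum side is max(11, 12) = 12.
Area = 12² = 144.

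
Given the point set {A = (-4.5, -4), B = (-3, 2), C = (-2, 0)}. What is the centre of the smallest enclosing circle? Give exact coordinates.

(-3.75, -1)

Side lengths²: AB² = 38.25, AC² = 22.25, BC² = 5.
Since AB² = 38.25 ≥ 22.25 + 5 = 27.25, the angle opposite AB is not acute, so the smallest enclosing circle has AB as diameter.
Centre = midpoint of AB = (-3.75, -1), r² = 38.25/4 = 9.5625.
Centre = (-3.75, -1).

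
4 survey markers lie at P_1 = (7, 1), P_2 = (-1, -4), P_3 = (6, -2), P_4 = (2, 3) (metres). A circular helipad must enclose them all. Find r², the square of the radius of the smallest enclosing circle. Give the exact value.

The farthest pair is P_1–P_2 with squared distance 89. The circle on this segment as diameter has centre (3, -1.5) and r² = 89/4 = 22.25.
Check P_3: distance² to centre = 9.25 ≤ 22.25, so it lies inside.
All remaining points lie in this disk, and no smaller disk contains both endpoints, so this is the minimum enclosing circle.

22.25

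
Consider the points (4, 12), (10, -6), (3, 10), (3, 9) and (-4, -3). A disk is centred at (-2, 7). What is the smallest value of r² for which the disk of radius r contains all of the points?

The required radius is the distance from (-2, 7) to the farthest point.
Squared distances: 61, 313, 34, 29, 104.
Maximum is 313, attained at (10, -6).

313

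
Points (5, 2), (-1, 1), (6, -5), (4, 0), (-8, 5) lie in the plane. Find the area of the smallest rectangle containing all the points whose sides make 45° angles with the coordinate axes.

120

In coordinates u = x + y, v = x − y the rectangle is axis-aligned; the map (x,y)→(u,v) scales areas by 2.
u-values: 7, 0, 1, 4, -3; range = 7 − (-3) = 10.
v-values: 3, -2, 11, 4, -13; range = 11 − (-13) = 24.
Area = (10 × 24) / 2 = 120.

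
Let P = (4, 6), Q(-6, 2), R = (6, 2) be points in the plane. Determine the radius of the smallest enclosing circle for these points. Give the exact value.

Side lengths²: PQ² = 116, PR² = 20, QR² = 144.
Since QR² = 144 ≥ 116 + 20 = 136, the angle opposite QR is not acute, so the smallest enclosing circle has QR as diameter.
Centre = midpoint of QR = (0, 2), r² = 144/4 = 36.
r = √36 = 6.

6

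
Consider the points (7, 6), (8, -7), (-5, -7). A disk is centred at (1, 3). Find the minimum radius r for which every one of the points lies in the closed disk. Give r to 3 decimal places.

The required radius is the distance from (1, 3) to the farthest point.
Squared distances: 45, 149, 136.
Maximum is 149, attained at (8, -7).
r = √149 ≈ 12.207.

12.207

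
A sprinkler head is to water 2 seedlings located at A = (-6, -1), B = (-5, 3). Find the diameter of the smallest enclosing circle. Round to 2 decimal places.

The smallest circle enclosing two points has them as diameter endpoints.
Centre = midpoint = (-5.5, 1); r² = |AB|²/4 = 17/4 = 4.25.
Diameter = 2r = 2√(4.25) ≈ 4.12.

4.12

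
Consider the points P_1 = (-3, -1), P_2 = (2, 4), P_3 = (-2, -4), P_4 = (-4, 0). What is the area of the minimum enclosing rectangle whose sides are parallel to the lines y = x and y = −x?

36

In coordinates u = x + y, v = x − y the rectangle is axis-aligned; the map (x,y)→(u,v) scales areas by 2.
u-values: -4, 6, -6, -4; range = 6 − (-6) = 12.
v-values: -2, -2, 2, -4; range = 2 − (-4) = 6.
Area = (12 × 6) / 2 = 36.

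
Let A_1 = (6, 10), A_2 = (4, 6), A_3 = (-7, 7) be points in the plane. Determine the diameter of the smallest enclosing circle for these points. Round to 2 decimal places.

Side lengths²: A_1A_2² = 20, A_1A_3² = 178, A_2A_3² = 122.
Since A_1A_3² = 178 ≥ 122 + 20 = 142, the angle opposite A_1A_3 is not acute, so the smallest enclosing circle has A_1A_3 as diameter.
Centre = midpoint of A_1A_3 = (-0.5, 8.5), r² = 178/4 = 44.5.
Diameter = 2r = 2√(44.5) ≈ 13.34.

13.34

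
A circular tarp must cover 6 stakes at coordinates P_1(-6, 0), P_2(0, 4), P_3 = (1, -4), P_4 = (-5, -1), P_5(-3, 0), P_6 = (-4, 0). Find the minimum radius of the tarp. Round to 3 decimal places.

A smallest enclosing disk is always determined by at most three of the input points on its boundary.
The minimum enclosing circle is determined by three boundary points: P_1, P_2, P_3.
Their circumcentre is (-1.5, -0.25) with r² = 20.3125.
The farthest remaining point P_4 is at distance² 12.8125 ≤ 20.3125.
r = √(20.3125) ≈ 4.507.

4.507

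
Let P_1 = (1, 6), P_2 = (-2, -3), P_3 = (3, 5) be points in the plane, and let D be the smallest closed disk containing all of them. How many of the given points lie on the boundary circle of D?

Side lengths²: P_1P_2² = 90, P_1P_3² = 5, P_2P_3² = 89.
Since P_1P_2² = 90 < 89 + 5 = 94, the triangle is acute, so the smallest enclosing circle is the circumcircle.
Circumcentre = (-1/14, 19/14), r² = 2225/98.
The points at distance exactly r from the centre are P_1, P_2, P_3 — 3 points.

3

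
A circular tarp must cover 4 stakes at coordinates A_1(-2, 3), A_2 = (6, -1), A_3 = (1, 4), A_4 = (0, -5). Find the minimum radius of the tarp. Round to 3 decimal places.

4.749

By Welzl's lemma the MEC is supported by two points (diametrically opposite) or three points (on a circumcircle).
The minimum enclosing circle is determined by three boundary points: A_1, A_2, A_4.
Their circumcentre is (9/7, -3/7) with r² = 1105/49.
The farthest remaining point A_3 is at distance² 965/49 ≤ 1105/49.
r = √(1105/49) ≈ 4.749.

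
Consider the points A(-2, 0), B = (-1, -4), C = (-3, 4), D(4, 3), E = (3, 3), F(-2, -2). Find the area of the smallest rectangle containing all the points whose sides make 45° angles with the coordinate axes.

In coordinates u = x + y, v = x − y the rectangle is axis-aligned; the map (x,y)→(u,v) scales areas by 2.
u-values: -2, -5, 1, 7, 6, -4; range = 7 − (-5) = 12.
v-values: -2, 3, -7, 1, 0, 0; range = 3 − (-7) = 10.
Area = (12 × 10) / 2 = 60.

60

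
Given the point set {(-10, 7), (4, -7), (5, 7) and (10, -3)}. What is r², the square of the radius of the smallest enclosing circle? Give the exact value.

The farthest pair is (-10, 7)–(10, -3) with squared distance 500. The circle on this segment as diameter has centre (0, 2) and r² = 500/4 = 125.
Check (4, -7): distance² to centre = 97 ≤ 125, so it lies inside.
All remaining points lie in this disk, and no smaller disk contains both endpoints, so this is the minimum enclosing circle.

125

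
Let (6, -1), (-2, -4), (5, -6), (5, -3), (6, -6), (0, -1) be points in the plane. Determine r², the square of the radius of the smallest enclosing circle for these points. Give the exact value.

19.390625

A smallest enclosing disk is always determined by at most three of the input points on its boundary.
The minimum enclosing circle is determined by three boundary points: (6, -1), (-2, -4), (6, -6).
Their circumcentre is (2.375, -3.5) with r² = 19.390625.
The farthest remaining point (5, -6) is at distance² 13.140625 ≤ 19.390625.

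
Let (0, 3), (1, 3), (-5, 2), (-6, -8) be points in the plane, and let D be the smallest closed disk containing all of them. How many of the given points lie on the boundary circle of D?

2

The farthest pair is (1, 3)–(-6, -8) with squared distance 170. The circle on this segment as diameter has centre (-2.5, -2.5) and r² = 170/4 = 42.5.
Check (0, 3): distance² to centre = 36.5 ≤ 42.5, so it lies inside.
All remaining points lie in this disk, and no smaller disk contains both endpoints, so this is the minimum enclosing circle.
The points at distance exactly r from the centre are (1, 3), (-6, -8) — 2 points.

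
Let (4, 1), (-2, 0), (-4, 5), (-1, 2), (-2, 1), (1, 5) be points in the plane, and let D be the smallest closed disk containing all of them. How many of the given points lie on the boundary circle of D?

2

The farthest pair is (4, 1)–(-4, 5) with squared distance 80. The circle on this segment as diameter has centre (0, 3) and r² = 80/4 = 20.
Check (-2, 0): distance² to centre = 13 ≤ 20, so it lies inside.
All remaining points lie in this disk, and no smaller disk contains both endpoints, so this is the minimum enclosing circle.
The points at distance exactly r from the centre are (4, 1), (-4, 5) — 2 points.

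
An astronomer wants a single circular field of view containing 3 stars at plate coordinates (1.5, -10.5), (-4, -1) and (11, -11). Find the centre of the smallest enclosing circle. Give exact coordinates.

(3.5, -6)

Call the three points A, B, C in the order given.
Side lengths²: AB² = 120.5, AC² = 90.5, BC² = 325.
Since BC² = 325 ≥ 120.5 + 90.5 = 211, the angle opposite BC is not acute, so the smallest enclosing circle has BC as diameter.
Centre = midpoint of BC = (3.5, -6), r² = 325/4 = 81.25.
Centre = (3.5, -6).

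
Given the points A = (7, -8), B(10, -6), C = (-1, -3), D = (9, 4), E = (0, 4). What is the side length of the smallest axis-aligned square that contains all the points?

The bounding box has width 11 and height 12.
An axis-aligned square enclosing the set must have side ≥ max(width, height).
So the minimum side is max(11, 12) = 12.

12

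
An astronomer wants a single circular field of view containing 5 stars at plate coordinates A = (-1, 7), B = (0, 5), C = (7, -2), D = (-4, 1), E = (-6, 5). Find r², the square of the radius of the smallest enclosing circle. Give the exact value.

The minimum enclosing circle of a finite set is fixed by two of the points (as a diameter) or three (as a circumcircle).
The farthest pair is C–E with squared distance 218. The circle on this segment as diameter has centre (0.5, 1.5) and r² = 218/4 = 54.5.
Check A: distance² to centre = 32.5 ≤ 54.5, so it lies inside.
All remaining points lie in this disk, and no smaller disk contains both endpoints, so this is the minimum enclosing circle.

54.5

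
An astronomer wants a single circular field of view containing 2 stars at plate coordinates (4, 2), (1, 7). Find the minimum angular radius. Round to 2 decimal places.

The smallest circle enclosing two points has them as diameter endpoints.
Centre = midpoint = (2.5, 4.5); r² = |(4, 2)−(1, 7)|²/4 = 34/4 = 8.5.
r = √(8.5) ≈ 2.92.

2.92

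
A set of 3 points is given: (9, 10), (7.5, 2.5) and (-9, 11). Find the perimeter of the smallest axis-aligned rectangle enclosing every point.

53

Width = max x − min x = 9 − (-9) = 18.
Height = max y − min y = 11 − 2.5 = 8.5.
Perimeter = 2(18 + 8.5) = 53.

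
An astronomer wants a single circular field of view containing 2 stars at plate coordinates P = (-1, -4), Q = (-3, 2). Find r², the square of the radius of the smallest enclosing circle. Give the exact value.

The smallest circle enclosing two points has them as diameter endpoints.
Centre = midpoint = (-2, -1); r² = |PQ|²/4 = 40/4 = 10.

10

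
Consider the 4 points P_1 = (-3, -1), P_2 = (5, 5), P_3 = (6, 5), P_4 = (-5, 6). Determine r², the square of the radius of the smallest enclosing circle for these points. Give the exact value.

By Welzl's lemma the MEC is supported by two points (diametrically opposite) or three points (on a circumcircle).
The minimum enclosing circle is determined by three boundary points: P_1, P_3, P_4.
Their circumcentre is (0.34, 3.74) with r² = 33.6232.
The farthest remaining point P_2 is at distance² 23.3032 ≤ 33.6232.

33.6232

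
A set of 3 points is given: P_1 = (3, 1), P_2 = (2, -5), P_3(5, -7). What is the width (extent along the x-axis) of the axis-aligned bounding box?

max x = 5, min x = 2, so width = 3.

3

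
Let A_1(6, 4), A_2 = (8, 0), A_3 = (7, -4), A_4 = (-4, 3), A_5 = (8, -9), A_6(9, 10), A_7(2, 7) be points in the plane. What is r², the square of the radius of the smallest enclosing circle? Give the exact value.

98.645

A smallest enclosing disk is always determined by at most three of the input points on its boundary.
The minimum enclosing circle is determined by three boundary points: A_4, A_5, A_6.
Their circumcentre is (5.65, 0.65) with r² = 98.645.
The farthest remaining point A_7 is at distance² 53.645 ≤ 98.645.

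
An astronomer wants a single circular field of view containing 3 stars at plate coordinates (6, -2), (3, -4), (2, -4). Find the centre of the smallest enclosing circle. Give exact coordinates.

(4, -3)

Call the three points A, B, C in the order given.
Side lengths²: AB² = 13, AC² = 20, BC² = 1.
Since AC² = 20 ≥ 13 + 1 = 14, the angle opposite AC is not acute, so the smallest enclosing circle has AC as diameter.
Centre = midpoint of AC = (4, -3), r² = 20/4 = 5.
Centre = (4, -3).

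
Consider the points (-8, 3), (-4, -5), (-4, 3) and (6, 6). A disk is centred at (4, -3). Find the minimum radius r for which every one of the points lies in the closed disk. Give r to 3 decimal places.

The required radius is the distance from (4, -3) to the farthest point.
Squared distances: 180, 68, 100, 85.
Maximum is 180, attained at (-8, 3).
r = √180 ≈ 13.416.

13.416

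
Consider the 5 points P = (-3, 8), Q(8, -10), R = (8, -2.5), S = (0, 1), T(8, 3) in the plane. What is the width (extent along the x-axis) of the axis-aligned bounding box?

max x = 8, min x = -3, so width = 11.

11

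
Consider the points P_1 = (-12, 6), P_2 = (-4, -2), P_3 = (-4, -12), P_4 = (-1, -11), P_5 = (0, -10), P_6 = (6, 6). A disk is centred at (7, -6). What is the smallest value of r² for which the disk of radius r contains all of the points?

The required radius is the distance from (7, -6) to the farthest point.
Squared distances: 505, 137, 157, 89, 65, 145.
Maximum is 505, attained at P_1.

505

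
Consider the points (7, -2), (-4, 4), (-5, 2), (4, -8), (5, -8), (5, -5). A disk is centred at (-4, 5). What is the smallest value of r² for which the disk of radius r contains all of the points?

The required radius is the distance from (-4, 5) to the farthest point.
Squared distances: 170, 1, 10, 233, 250, 181.
Maximum is 250, attained at (5, -8).

250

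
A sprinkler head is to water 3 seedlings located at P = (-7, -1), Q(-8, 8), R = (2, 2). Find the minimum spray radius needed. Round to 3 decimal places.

5.963

Side lengths²: PQ² = 82, PR² = 90, QR² = 136.
Since QR² = 136 < 90 + 82 = 172, the triangle is acute, so the smallest enclosing circle is the circumcircle.
Circumcentre = (-51/14, 55/14), r² = 3485/98.
r = √(3485/98) ≈ 5.963.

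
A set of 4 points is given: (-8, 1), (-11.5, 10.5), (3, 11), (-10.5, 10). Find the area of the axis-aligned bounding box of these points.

x ranges over [-11.5, 3], width 14.5.
y ranges over [1, 11], height 10.
Area = 14.5 × 10 = 145.

145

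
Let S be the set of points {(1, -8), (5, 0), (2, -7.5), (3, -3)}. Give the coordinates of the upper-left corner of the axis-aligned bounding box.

x-range [1, 5], y-range [-8, 0].
The upper-left corner is (1, 0).

(1, 0)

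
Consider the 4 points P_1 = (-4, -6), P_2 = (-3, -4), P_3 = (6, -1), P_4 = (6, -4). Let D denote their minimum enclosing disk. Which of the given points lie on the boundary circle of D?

P_1, P_3

The minimum enclosing circle of a finite set is fixed by two of the points (as a diameter) or three (as a circumcircle).
The farthest pair is P_1–P_3 with squared distance 125. The circle on this segment as diameter has centre (1, -3.5) and r² = 125/4 = 31.25.
Check P_2: distance² to centre = 16.25 ≤ 31.25, so it lies inside.
All remaining points lie in this disk, and no smaller disk contains both endpoints, so this is the minimum enclosing circle.
The points at distance exactly r from the centre are P_1, P_3 — 2 points.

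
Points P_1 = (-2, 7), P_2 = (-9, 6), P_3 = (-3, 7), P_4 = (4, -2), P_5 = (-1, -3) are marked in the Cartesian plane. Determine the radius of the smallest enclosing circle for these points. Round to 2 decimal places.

The farthest pair is P_2–P_4 with squared distance 233. The circle on this segment as diameter has centre (-2.5, 2) and r² = 233/4 = 58.25.
Check P_1: distance² to centre = 25.25 ≤ 58.25, so it lies inside.
All remaining points lie in this disk, and no smaller disk contains both endpoints, so this is the minimum enclosing circle.
r = √(58.25) ≈ 7.63.

7.63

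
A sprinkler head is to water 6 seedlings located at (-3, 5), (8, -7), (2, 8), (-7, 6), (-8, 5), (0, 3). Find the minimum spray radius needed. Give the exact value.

The minimum enclosing circle of a finite set is fixed by two of the points (as a diameter) or three (as a circumcircle).
The farthest pair is (8, -7)–(-8, 5) with squared distance 400. The circle on this segment as diameter has centre (0, -1) and r² = 400/4 = 100.
Check (-3, 5): distance² to centre = 45 ≤ 100, so it lies inside.
All remaining points lie in this disk, and no smaller disk contains both endpoints, so this is the minimum enclosing circle.
r = √100 = 10.

10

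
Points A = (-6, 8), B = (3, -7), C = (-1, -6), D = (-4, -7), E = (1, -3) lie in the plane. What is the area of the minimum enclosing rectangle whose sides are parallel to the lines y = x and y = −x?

156

In coordinates u = x + y, v = x − y the rectangle is axis-aligned; the map (x,y)→(u,v) scales areas by 2.
u-values: 2, -4, -7, -11, -2; range = 2 − (-11) = 13.
v-values: -14, 10, 5, 3, 4; range = 10 − (-14) = 24.
Area = (13 × 24) / 2 = 156.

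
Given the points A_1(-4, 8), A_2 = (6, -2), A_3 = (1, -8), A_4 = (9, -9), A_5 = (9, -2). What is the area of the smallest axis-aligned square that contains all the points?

The bounding box has width 13 and height 17.
An axis-aligned square enclosing the set must have side ≥ max(width, height).
So the minimum side is max(13, 17) = 17.
Area = 17² = 289.

289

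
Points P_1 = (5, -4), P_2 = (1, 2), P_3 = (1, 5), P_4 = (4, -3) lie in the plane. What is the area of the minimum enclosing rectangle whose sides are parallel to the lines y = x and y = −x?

In coordinates u = x + y, v = x − y the rectangle is axis-aligned; the map (x,y)→(u,v) scales areas by 2.
u-values: 1, 3, 6, 1; range = 6 − 1 = 5.
v-values: 9, -1, -4, 7; range = 9 − (-4) = 13.
Area = (5 × 13) / 2 = 32.5.

32.5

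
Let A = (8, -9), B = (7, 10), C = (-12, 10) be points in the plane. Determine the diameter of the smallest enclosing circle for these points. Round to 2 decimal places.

Side lengths²: AB² = 362, AC² = 761, BC² = 361.
Since AC² = 761 ≥ 362 + 361 = 723, the angle opposite AC is not acute, so the smallest enclosing circle has AC as diameter.
Centre = midpoint of AC = (-2, 0.5), r² = 761/4 = 190.25.
Diameter = 2r = 2√(190.25) ≈ 27.59.

27.59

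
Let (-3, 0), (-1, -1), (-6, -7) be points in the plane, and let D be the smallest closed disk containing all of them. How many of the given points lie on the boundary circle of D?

Call the three points A, B, C in the order given.
Side lengths²: AB² = 5, AC² = 58, BC² = 61.
Since BC² = 61 < 58 + 5 = 63, the triangle is acute, so the smallest enclosing circle is the circumcircle.
Circumcentre = (-125/34, -131/34), r² = 8845/578.
The points at distance exactly r from the centre are (-3, 0), (-1, -1), (-6, -7) — 3 points.

3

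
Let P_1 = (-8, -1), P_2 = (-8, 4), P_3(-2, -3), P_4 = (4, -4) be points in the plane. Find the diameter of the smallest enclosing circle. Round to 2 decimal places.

The minimum enclosing circle of a finite set is fixed by two of the points (as a diameter) or three (as a circumcircle).
The farthest pair is P_2–P_4 with squared distance 208. The circle on this segment as diameter has centre (-2, 0) and r² = 208/4 = 52.
Check P_1: distance² to centre = 37 ≤ 52, so it lies inside.
All remaining points lie in this disk, and no smaller disk contains both endpoints, so this is the minimum enclosing circle.
Diameter = 2r = 2√52 ≈ 14.42.

14.42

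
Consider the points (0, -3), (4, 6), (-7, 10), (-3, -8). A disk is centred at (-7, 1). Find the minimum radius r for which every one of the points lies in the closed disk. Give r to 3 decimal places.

12.083

The required radius is the distance from (-7, 1) to the farthest point.
Squared distances: 65, 146, 81, 97.
Maximum is 146, attained at (4, 6).
r = √146 ≈ 12.083.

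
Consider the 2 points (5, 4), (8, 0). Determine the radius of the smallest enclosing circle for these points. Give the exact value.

2.5

The smallest circle enclosing two points has them as diameter endpoints.
Centre = midpoint = (6.5, 2); r² = |(5, 4)−(8, 0)|²/4 = 25/4 = 6.25.
r = √(6.25) = 2.5.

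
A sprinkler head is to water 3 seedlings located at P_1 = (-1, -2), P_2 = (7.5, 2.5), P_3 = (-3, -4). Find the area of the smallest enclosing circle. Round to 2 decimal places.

Side lengths²: P_1P_2² = 92.5, P_1P_3² = 8, P_2P_3² = 152.5.
Since P_2P_3² = 152.5 ≥ 92.5 + 8 = 100.5, the angle opposite P_2P_3 is not acute, so the smallest enclosing circle has P_2P_3 as diameter.
Centre = midpoint of P_2P_3 = (2.25, -0.75), r² = 152.5/4 = 38.125.
Area = π·r² = π·38.125 ≈ 119.77.

119.77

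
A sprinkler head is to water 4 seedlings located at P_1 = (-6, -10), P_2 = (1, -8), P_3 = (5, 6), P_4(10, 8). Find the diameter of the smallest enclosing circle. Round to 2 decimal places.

24.08

A smallest enclosing disk is always determined by at most three of the input points on its boundary.
The farthest pair is P_1–P_4 with squared distance 580. The circle on this segment as diameter has centre (2, -1) and r² = 580/4 = 145.
Check P_2: distance² to centre = 50 ≤ 145, so it lies inside.
All remaining points lie in this disk, and no smaller disk contains both endpoints, so this is the minimum enclosing circle.
Diameter = 2r = 2√145 ≈ 24.08.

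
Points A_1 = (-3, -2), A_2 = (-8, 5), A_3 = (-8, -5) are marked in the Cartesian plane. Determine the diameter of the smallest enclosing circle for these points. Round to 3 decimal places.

10.032

Side lengths²: A_1A_2² = 74, A_1A_3² = 34, A_2A_3² = 100.
Since A_2A_3² = 100 < 74 + 34 = 108, the triangle is acute, so the smallest enclosing circle is the circumcircle.
Circumcentre = (-7.6, 0), r² = 25.16.
Diameter = 2r = 2√(25.16) ≈ 10.032.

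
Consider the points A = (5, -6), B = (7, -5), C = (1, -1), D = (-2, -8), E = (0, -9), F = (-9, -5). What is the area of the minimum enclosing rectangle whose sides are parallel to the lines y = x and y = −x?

128

In coordinates u = x + y, v = x − y the rectangle is axis-aligned; the map (x,y)→(u,v) scales areas by 2.
u-values: -1, 2, 0, -10, -9, -14; range = 2 − (-14) = 16.
v-values: 11, 12, 2, 6, 9, -4; range = 12 − (-4) = 16.
Area = (16 × 16) / 2 = 128.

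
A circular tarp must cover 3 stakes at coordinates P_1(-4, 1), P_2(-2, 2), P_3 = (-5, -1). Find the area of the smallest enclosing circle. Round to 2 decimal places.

14.14

Side lengths²: P_1P_2² = 5, P_1P_3² = 5, P_2P_3² = 18.
Since P_2P_3² = 18 ≥ 5 + 5 = 10, the angle opposite P_2P_3 is not acute, so the smallest enclosing circle has P_2P_3 as diameter.
Centre = midpoint of P_2P_3 = (-3.5, 0.5), r² = 18/4 = 4.5.
Area = π·r² = π·4.5 ≈ 14.14.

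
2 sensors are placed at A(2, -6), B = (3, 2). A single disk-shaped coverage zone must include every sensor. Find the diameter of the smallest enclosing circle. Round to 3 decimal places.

The smallest circle enclosing two points has them as diameter endpoints.
Centre = midpoint = (2.5, -2); r² = |AB|²/4 = 65/4 = 16.25.
Diameter = 2r = 2√(16.25) ≈ 8.062.

8.062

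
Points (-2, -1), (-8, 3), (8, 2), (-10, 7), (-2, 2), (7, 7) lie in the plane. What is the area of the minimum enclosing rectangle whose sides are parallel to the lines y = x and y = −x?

218.5

In coordinates u = x + y, v = x − y the rectangle is axis-aligned; the map (x,y)→(u,v) scales areas by 2.
u-values: -3, -5, 10, -3, 0, 14; range = 14 − (-5) = 19.
v-values: -1, -11, 6, -17, -4, 0; range = 6 − (-17) = 23.
Area = (19 × 23) / 2 = 218.5.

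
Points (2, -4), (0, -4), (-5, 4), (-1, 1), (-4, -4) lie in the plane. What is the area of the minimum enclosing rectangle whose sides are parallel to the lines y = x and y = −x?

In coordinates u = x + y, v = x − y the rectangle is axis-aligned; the map (x,y)→(u,v) scales areas by 2.
u-values: -2, -4, -1, 0, -8; range = 0 − (-8) = 8.
v-values: 6, 4, -9, -2, 0; range = 6 − (-9) = 15.
Area = (8 × 15) / 2 = 60.

60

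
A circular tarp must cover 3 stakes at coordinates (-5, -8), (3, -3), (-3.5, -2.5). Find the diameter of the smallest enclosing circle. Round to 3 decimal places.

9.434

Call the three points A, B, C in the order given.
Side lengths²: AB² = 89, AC² = 32.5, BC² = 42.5.
Since AB² = 89 ≥ 42.5 + 32.5 = 75, the angle opposite AB is not acute, so the smallest enclosing circle has AB as diameter.
Centre = midpoint of AB = (-1, -5.5), r² = 89/4 = 22.25.
Diameter = 2r = 2√(22.25) ≈ 9.434.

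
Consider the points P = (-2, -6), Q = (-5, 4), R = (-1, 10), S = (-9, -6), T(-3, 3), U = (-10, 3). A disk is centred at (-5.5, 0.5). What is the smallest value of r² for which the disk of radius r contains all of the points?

The required radius is the distance from (-5.5, 0.5) to the farthest point.
Squared distances: 54.5, 12.5, 110.5, 54.5, 12.5, 26.5.
Maximum is 110.5, attained at R.

110.5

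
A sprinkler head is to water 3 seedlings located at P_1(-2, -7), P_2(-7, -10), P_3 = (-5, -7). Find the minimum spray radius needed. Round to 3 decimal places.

Side lengths²: P_1P_2² = 34, P_1P_3² = 9, P_2P_3² = 13.
Since P_1P_2² = 34 ≥ 13 + 9 = 22, the angle opposite P_1P_2 is not acute, so the smallest enclosing circle has P_1P_2 as diameter.
Centre = midpoint of P_1P_2 = (-4.5, -8.5), r² = 34/4 = 8.5.
r = √(8.5) ≈ 2.915.

2.915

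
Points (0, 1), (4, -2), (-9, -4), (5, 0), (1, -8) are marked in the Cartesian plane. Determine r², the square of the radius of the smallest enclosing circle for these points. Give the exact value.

The minimum enclosing circle of a finite set is fixed by two of the points (as a diameter) or three (as a circumcircle).
The farthest pair is (-9, -4)–(5, 0) with squared distance 212. The circle on this segment as diameter has centre (-2, -2) and r² = 212/4 = 53.
Check (0, 1): distance² to centre = 13 ≤ 53, so it lies inside.
All remaining points lie in this disk, and no smaller disk contains both endpoints, so this is the minimum enclosing circle.

53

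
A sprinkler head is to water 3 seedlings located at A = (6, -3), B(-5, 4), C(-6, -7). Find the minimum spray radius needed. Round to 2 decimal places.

Side lengths²: AB² = 170, AC² = 160, BC² = 122.
Since AB² = 170 < 160 + 122 = 282, the triangle is acute, so the smallest enclosing circle is the circumcircle.
Circumcentre = (-1.03125, -1.90625), r² = 50.634765625.
r = √(50.634765625) ≈ 7.12.

7.12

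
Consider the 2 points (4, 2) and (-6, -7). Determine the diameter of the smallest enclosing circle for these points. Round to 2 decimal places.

The smallest circle enclosing two points has them as diameter endpoints.
Centre = midpoint = (-1, -2.5); r² = |(4, 2)−(-6, -7)|²/4 = 181/4 = 45.25.
Diameter = 2r = 2√(45.25) ≈ 13.45.

13.45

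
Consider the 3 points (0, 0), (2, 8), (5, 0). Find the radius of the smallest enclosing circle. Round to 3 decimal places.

4.403

Call the three points A, B, C in the order given.
Side lengths²: AB² = 68, AC² = 25, BC² = 73.
Since BC² = 73 < 68 + 25 = 93, the triangle is acute, so the smallest enclosing circle is the circumcircle.
Circumcentre = (2.5, 3.625), r² = 19.390625.
r = √(19.390625) ≈ 4.403.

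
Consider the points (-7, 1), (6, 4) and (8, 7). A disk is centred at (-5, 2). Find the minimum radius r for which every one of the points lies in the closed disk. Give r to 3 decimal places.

The required radius is the distance from (-5, 2) to the farthest point.
Squared distances: 5, 125, 194.
Maximum is 194, attained at (8, 7).
r = √194 ≈ 13.928.

13.928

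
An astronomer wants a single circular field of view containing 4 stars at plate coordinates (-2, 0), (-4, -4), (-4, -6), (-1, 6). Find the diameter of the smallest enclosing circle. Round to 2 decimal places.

The farthest pair is (-4, -6)–(-1, 6) with squared distance 153. The circle on this segment as diameter has centre (-2.5, 0) and r² = 153/4 = 38.25.
Check (-2, 0): distance² to centre = 0.25 ≤ 38.25, so it lies inside.
All remaining points lie in this disk, and no smaller disk contains both endpoints, so this is the minimum enclosing circle.
Diameter = 2r = 2√(38.25) ≈ 12.37.

12.37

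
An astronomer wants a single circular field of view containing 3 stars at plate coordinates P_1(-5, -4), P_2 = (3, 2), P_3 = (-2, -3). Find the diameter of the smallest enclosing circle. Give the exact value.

10

Side lengths²: P_1P_2² = 100, P_1P_3² = 10, P_2P_3² = 50.
Since P_1P_2² = 100 ≥ 50 + 10 = 60, the angle opposite P_1P_2 is not acute, so the smallest enclosing circle has P_1P_2 as diameter.
Centre = midpoint of P_1P_2 = (-1, -1), r² = 100/4 = 25.
Diameter = 2r = 2√25 = 10.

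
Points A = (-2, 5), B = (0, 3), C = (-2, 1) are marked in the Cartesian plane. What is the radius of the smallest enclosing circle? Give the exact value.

2

Side lengths²: AB² = 8, AC² = 16, BC² = 8.
Since AC² = 16 ≥ 8 + 8 = 16, the angle opposite AC is not acute, so the smallest enclosing circle has AC as diameter.
Centre = midpoint of AC = (-2, 3), r² = 16/4 = 4.
r = √4 = 2.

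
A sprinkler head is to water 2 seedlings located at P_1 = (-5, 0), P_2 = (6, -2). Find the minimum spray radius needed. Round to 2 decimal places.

5.59

The smallest circle enclosing two points has them as diameter endpoints.
Centre = midpoint = (0.5, -1); r² = |P_1P_2|²/4 = 125/4 = 31.25.
r = √(31.25) ≈ 5.59.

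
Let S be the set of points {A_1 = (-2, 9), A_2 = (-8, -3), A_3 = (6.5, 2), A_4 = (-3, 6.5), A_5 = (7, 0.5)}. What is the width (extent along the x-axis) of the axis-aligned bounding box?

15

max x = 7, min x = -8, so width = 15.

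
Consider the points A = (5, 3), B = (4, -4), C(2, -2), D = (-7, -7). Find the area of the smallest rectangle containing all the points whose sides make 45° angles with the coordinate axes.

88

In coordinates u = x + y, v = x − y the rectangle is axis-aligned; the map (x,y)→(u,v) scales areas by 2.
u-values: 8, 0, 0, -14; range = 8 − (-14) = 22.
v-values: 2, 8, 4, 0; range = 8 − 0 = 8.
Area = (22 × 8) / 2 = 88.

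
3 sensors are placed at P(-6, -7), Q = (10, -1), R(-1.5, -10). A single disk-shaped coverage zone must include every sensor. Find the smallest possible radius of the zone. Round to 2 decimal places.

Side lengths²: PQ² = 292, PR² = 29.25, QR² = 213.25.
Since PQ² = 292 ≥ 213.25 + 29.25 = 242.5, the angle opposite PQ is not acute, so the smallest enclosing circle has PQ as diameter.
Centre = midpoint of PQ = (2, -4), r² = 292/4 = 73.
r = √73 ≈ 8.54.

8.54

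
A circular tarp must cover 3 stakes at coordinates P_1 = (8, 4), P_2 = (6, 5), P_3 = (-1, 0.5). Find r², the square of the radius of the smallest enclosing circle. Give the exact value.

Side lengths²: P_1P_2² = 5, P_1P_3² = 93.25, P_2P_3² = 69.25.
Since P_1P_3² = 93.25 ≥ 69.25 + 5 = 74.25, the angle opposite P_1P_3 is not acute, so the smallest enclosing circle has P_1P_3 as diameter.
Centre = midpoint of P_1P_3 = (3.5, 2.25), r² = 93.25/4 = 23.3125.

23.3125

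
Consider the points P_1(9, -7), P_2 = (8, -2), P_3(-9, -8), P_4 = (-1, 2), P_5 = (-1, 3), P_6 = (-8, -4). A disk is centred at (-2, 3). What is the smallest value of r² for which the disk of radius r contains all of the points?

221

The required radius is the distance from (-2, 3) to the farthest point.
Squared distances: 221, 125, 170, 2, 1, 85.
Maximum is 221, attained at P_1.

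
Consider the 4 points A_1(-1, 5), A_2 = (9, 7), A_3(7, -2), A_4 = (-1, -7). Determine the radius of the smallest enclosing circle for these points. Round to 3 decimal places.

8.602

A smallest enclosing disk is always determined by at most three of the input points on its boundary.
The farthest pair is A_2–A_4 with squared distance 296. The circle on this segment as diameter has centre (4, 0) and r² = 296/4 = 74.
Check A_1: distance² to centre = 50 ≤ 74, so it lies inside.
All remaining points lie in this disk, and no smaller disk contains both endpoints, so this is the minimum enclosing circle.
r = √74 ≈ 8.602.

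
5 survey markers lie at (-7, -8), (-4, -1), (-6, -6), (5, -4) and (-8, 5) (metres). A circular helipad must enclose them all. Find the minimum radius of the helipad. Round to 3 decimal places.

8.149

The minimum enclosing circle of a finite set is fixed by two of the points (as a diameter) or three (as a circumcircle).
The minimum enclosing circle is determined by three boundary points: (-7, -8), (5, -4), (-8, 5).
Their circumcentre is (-2.625, -1.125) with r² = 66.40625.
The farthest remaining point (-6, -6) is at distance² 35.15625 ≤ 66.40625.
r = √(66.40625) ≈ 8.149.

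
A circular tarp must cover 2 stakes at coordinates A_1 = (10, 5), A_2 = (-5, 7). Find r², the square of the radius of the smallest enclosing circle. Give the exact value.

57.25

The smallest circle enclosing two points has them as diameter endpoints.
Centre = midpoint = (2.5, 6); r² = |A_1A_2|²/4 = 229/4 = 57.25.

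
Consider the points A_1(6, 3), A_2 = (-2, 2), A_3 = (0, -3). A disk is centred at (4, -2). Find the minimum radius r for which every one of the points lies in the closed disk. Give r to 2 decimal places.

7.21

The required radius is the distance from (4, -2) to the farthest point.
Squared distances: 29, 52, 17.
Maximum is 52, attained at A_2.
r = √52 ≈ 7.21.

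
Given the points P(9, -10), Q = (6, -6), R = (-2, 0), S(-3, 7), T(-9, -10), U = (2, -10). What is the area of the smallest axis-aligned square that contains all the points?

324

The bounding box has width 18 and height 17.
An axis-aligned square enclosing the set must have side ≥ max(width, height).
So the minimum side is max(18, 17) = 18.
Area = 18² = 324.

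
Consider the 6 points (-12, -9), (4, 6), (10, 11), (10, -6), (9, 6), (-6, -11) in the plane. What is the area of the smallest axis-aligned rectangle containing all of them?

484

x ranges over [-12, 10], width 22.
y ranges over [-11, 11], height 22.
Area = 22 × 22 = 484.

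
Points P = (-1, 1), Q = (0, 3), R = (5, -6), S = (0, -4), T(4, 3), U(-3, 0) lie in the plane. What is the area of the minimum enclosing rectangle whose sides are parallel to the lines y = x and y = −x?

77

In coordinates u = x + y, v = x − y the rectangle is axis-aligned; the map (x,y)→(u,v) scales areas by 2.
u-values: 0, 3, -1, -4, 7, -3; range = 7 − (-4) = 11.
v-values: -2, -3, 11, 4, 1, -3; range = 11 − (-3) = 14.
Area = (11 × 14) / 2 = 77.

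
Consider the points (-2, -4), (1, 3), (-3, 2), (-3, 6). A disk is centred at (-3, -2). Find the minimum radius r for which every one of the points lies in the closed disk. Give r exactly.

8

The required radius is the distance from (-3, -2) to the farthest point.
Squared distances: 5, 41, 16, 64.
Maximum is 64, attained at (-3, 6).
r = √64 = 8.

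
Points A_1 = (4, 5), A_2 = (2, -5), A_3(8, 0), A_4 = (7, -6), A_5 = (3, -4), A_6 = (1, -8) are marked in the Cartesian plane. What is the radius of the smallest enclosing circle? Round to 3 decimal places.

A smallest enclosing disk is always determined by at most three of the input points on its boundary.
The farthest pair is A_1–A_6 with squared distance 178. The circle on this segment as diameter has centre (2.5, -1.5) and r² = 178/4 = 44.5.
Check A_2: distance² to centre = 12.5 ≤ 44.5, so it lies inside.
All remaining points lie in this disk, and no smaller disk contains both endpoints, so this is the minimum enclosing circle.
r = √(44.5) ≈ 6.671.

6.671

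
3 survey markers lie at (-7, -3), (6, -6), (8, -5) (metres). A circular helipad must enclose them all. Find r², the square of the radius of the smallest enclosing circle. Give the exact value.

Call the three points A, B, C in the order given.
Side lengths²: AB² = 178, AC² = 229, BC² = 5.
Since AC² = 229 ≥ 178 + 5 = 183, the angle opposite AC is not acute, so the smallest enclosing circle has AC as diameter.
Centre = midpoint of AC = (0.5, -4), r² = 229/4 = 57.25.

57.25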